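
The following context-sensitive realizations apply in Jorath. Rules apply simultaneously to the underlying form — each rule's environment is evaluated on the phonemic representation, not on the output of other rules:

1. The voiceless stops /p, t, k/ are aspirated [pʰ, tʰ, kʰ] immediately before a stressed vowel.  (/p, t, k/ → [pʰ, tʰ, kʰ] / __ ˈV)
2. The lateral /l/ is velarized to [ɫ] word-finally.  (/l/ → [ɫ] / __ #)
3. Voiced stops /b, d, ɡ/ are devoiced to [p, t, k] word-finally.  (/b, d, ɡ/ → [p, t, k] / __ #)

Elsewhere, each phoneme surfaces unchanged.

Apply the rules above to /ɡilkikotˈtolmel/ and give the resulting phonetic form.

/ɡ/ (word-initial) is in the target of rule 3 but the environment (word-finally) is not met → [ɡ].
/i/ (between /ɡ/ and /l/) is unaffected → [i].
/l/ (between /i/ and /k/): rule 2 targets it, but not word-finally → unchanged [l].
/k/ — between /l/ and /i/; rule 1 does not apply here → [k].
/i/ stays [i].
/k/ (between /i/ and /o/) fails the environment for rule 1, so it stays [k].
/o/ (between /k/ and /t/): no rule targets it → [o].
/t/ (between /o/ and /t/): rule 1 targets it, but not immediately before a stressed vowel → unchanged [t].
/t/ — between /t/ and /o/, immediately before a stressed vowel — surfaces as [tʰ] (rule 1).
/o/ (between /t/ and /l/): no rule targets it → [o].
/l/ — between /o/ and /m/; rule 2 does not apply here → [l].
/m/ (between /l/ and /e/) is unaffected → [m].
/e/ (between /m/ and /l/): no rule targets it → [e].
/l/ — word-final, word-finally — surfaces as [ɫ] (rule 2).

[ɡilkikotˈtʰolmeɫ]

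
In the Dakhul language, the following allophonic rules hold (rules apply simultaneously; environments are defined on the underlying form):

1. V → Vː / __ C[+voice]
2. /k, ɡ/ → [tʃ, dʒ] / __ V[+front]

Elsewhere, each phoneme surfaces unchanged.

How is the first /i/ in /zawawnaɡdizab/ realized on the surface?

/i/ (between /d/ and /z/) occurs before a voiced consonant → [iː] by rule 1.

[iː]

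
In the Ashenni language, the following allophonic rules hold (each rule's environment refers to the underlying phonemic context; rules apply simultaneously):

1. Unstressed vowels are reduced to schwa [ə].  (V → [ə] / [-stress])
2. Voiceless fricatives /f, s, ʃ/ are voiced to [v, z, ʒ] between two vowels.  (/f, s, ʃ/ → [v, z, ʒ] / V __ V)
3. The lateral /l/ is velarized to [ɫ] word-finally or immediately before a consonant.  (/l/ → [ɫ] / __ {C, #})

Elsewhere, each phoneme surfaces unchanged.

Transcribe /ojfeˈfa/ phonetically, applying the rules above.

[əjfəˈva]

/o/ — word-initial, in an unstressed syllable — surfaces as [ə] (rule 1).
/j/ (between /o/ and /f/) is unaffected → [j].
/f/ (between /j/ and /e/) is in the target of rule 2 but the environment (between two vowels) is not met → [f].
/e/ (between /f/ and /f/): in an unstressed syllable, so rule 1 applies → [ə].
/f/ (between /e/ and /a/): between two vowels, so rule 2 applies → [v].
/a/ (word-final) is in the target of rule 1 but the environment (in an unstressed syllable) is not met → [a].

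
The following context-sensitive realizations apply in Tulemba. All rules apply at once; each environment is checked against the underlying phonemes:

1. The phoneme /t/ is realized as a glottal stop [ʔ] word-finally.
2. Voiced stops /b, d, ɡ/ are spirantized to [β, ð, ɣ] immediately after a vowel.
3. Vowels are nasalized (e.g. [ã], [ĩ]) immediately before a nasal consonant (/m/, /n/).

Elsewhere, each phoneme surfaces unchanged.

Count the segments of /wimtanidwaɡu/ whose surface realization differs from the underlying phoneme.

4

Segments that undergo a rule: /i/ → [ĩ] (rule 3); /a/ → [ã] (rule 3); /d/ → [ð] (rule 2); /ɡ/ → [ɣ] (rule 2).
All other segments surface unchanged.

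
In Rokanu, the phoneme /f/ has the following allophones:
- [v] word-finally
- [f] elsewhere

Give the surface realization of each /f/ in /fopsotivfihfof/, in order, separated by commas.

Occurrence 1 (position 1): no conditioning environment matches → elsewhere allophone [f].
Occurrence 2 (position 9): no conditioning environment matches → elsewhere allophone [f].
Occurrence 3 (position 12): no conditioning environment matches → elsewhere allophone [f].
Occurrence 4 (position 14): word-finally → [v].

[f], [f], [f], [v]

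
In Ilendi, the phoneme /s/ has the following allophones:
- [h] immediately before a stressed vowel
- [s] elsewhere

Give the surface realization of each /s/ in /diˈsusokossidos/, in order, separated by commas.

Occurrence 1 (position 3): immediately before a stressed vowel → [h].
Occurrence 2 (position 5): no conditioning environment matches → elsewhere allophone [s].
Occurrence 3 (position 9): no conditioning environment matches → elsewhere allophone [s].
Occurrence 4 (position 10): no conditioning environment matches → elsewhere allophone [s].
Occurrence 5 (position 14): no conditioning environment matches → elsewhere allophone [s].

[h], [s], [s], [s], [s]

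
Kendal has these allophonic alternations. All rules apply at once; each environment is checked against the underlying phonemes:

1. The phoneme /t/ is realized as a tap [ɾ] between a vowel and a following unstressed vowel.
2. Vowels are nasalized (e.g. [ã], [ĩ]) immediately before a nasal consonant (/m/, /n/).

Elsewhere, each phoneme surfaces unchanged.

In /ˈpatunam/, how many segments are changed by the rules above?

3

Segments that undergo a rule: /t/ → [ɾ] (rule 1); /u/ → [ũ] (rule 2); /a/ → [ã] (rule 2).
All other segments surface unchanged.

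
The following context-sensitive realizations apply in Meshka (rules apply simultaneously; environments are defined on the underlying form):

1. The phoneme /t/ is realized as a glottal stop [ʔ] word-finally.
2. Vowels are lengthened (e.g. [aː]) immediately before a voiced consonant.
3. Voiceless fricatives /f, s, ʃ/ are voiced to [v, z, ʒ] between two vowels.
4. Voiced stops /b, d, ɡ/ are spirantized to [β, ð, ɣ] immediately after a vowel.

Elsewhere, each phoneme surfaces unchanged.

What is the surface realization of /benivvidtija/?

[beːniːvviːðtiːja]

/b/ (word-initial) fails the environment for rule 4, so it stays [b].
/e/ (between /b/ and /n/): before a voiced consonant, so rule 2 applies → [eː].
/i/ (between /n/ and /v/): before a voiced consonant, so rule 2 applies → [iː].
/i/ (between /v/ and /d/) occurs before a voiced consonant → [iː] by rule 2.
/d/ (between /i/ and /t/): immediately after a vowel, so rule 4 applies → [ð].
/t/ — between /d/ and /i/; rule 1 does not apply here → [t].
/i/ (between /t/ and /j/) occurs before a voiced consonant → [iː] by rule 2.
/a/ (word-final) is in the target of rule 2 but the environment (before a voiced consonant) is not met → [a].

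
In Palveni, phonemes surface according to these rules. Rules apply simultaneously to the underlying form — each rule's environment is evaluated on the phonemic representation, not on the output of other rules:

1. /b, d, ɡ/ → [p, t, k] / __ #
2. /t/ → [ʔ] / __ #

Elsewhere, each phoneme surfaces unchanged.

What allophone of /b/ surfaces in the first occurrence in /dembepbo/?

[b]

/b/ (between /m/ and /e/): rule 1 targets it, but not word-finally → unchanged [b].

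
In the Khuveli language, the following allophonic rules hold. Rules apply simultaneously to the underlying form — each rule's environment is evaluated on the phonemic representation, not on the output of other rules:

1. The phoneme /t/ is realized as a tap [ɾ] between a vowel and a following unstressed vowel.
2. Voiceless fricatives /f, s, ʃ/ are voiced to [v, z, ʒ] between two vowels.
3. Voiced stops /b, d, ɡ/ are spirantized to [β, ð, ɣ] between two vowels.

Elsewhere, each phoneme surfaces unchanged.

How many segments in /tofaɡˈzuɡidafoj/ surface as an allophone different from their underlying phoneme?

4

Segments that undergo a rule: /f/ → [v] (rule 2); /ɡ/ → [ɣ] (rule 3); /d/ → [ð] (rule 3); /f/ → [v] (rule 2).
All other segments surface unchanged.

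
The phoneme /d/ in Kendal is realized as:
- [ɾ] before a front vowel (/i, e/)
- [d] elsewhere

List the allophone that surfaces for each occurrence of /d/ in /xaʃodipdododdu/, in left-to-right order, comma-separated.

[ɾ], [d], [d], [d], [d]

Occurrence 1 (position 5): before a front vowel (/i, e/) → [ɾ].
Occurrence 2 (position 8): no conditioning environment matches → elsewhere allophone [d].
Occurrence 3 (position 10): no conditioning environment matches → elsewhere allophone [d].
Occurrence 4 (position 12): no conditioning environment matches → elsewhere allophone [d].
Occurrence 5 (position 13): no conditioning environment matches → elsewhere allophone [d].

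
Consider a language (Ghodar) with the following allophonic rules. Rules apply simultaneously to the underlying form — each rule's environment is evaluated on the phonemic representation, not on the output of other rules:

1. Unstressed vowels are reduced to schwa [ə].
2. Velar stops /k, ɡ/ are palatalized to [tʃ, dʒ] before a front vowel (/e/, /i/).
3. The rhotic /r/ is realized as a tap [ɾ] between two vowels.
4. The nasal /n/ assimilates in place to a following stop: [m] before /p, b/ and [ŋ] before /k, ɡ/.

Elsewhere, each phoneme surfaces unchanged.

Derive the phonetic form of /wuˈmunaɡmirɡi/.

/u/ (between /w/ and /m/): in an unstressed syllable, so rule 1 applies → [ə].
/u/ (between /m/ and /n/) is in the target of rule 1 but the environment (in an unstressed syllable) is not met → [u].
/n/ (between /u/ and /a/) is in the target of rule 4 but the environment (before a labial or velar stop) is not met → [n].
/a/ (between /n/ and /ɡ/) occurs in an unstressed syllable → [ə] by rule 1.
/ɡ/ (between /a/ and /m/) is in the target of rule 2 but the environment (before a front vowel) is not met → [ɡ].
/i/ (between /m/ and /r/) occurs in an unstressed syllable → [ə] by rule 1.
/r/ (between /i/ and /ɡ/): rule 3 targets it, but not between two vowels → unchanged [r].
/ɡ/ (between /r/ and /i/) occurs before a front vowel → [dʒ] by rule 2.
/i/ (word-final): in an unstressed syllable, so rule 1 applies → [ə].

[wəˈmunəɡmərdʒə]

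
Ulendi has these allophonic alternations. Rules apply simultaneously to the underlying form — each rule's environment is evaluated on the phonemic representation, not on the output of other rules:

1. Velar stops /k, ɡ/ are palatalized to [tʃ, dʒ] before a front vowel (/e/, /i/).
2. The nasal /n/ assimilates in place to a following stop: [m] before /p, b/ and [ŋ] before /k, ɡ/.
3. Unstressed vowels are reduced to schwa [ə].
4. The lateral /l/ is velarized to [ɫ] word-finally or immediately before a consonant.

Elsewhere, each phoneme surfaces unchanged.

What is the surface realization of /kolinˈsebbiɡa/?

[kələnˈsebbəɡə]

/k/ (word-initial) is in the target of rule 1 but the environment (before a front vowel) is not met → [k].
/o/ — between /k/ and /l/, in an unstressed syllable — surfaces as [ə] (rule 3).
/l/ (between /o/ and /i/) is in the target of rule 4 but the environment (word-finally or immediately before a consonant) is not met → [l].
/i/ meets the environment for rule 3 (in an unstressed syllable) → [ə].
/n/ (between /i/ and /s/) fails the environment for rule 2, so it stays [n].
/s/ (between /n/ and /e/): no rule targets it → [s].
/e/ (between /s/ and /b/) is in the target of rule 3 but the environment (in an unstressed syllable) is not met → [e].
/b/ (between /e/ and /b/) is unaffected → [b].
/b/ stays [b].
Rule 3 applies to /i/ (between /b/ and /ɡ/: in an unstressed syllable) → [ə].
/ɡ/ — between /i/ and /a/; rule 1 does not apply here → [ɡ].
Rule 3 applies to /a/ (word-final: in an unstressed syllable) → [ə].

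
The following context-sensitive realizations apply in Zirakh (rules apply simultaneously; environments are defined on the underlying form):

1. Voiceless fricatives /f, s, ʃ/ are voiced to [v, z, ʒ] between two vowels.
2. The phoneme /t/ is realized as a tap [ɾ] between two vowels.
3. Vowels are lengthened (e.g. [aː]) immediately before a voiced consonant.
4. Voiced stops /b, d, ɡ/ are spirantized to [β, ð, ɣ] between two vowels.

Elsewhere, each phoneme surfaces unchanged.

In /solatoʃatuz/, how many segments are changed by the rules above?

Segments that undergo a rule: /o/ → [oː] (rule 3); /t/ → [ɾ] (rule 2); /ʃ/ → [ʒ] (rule 1); /t/ → [ɾ] (rule 2); /u/ → [uː] (rule 3).
All other segments surface unchanged.

5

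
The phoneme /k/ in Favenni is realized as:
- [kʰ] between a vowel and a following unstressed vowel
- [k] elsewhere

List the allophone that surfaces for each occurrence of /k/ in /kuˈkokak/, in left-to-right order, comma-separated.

Occurrence 1 (position 1): no conditioning environment matches → elsewhere allophone [k].
Occurrence 2 (position 3): no conditioning environment matches → elsewhere allophone [k].
Occurrence 3 (position 5): between a vowel and a following unstressed vowel → [kʰ].
Occurrence 4 (position 7): no conditioning environment matches → elsewhere allophone [k].

[k], [k], [kʰ], [k]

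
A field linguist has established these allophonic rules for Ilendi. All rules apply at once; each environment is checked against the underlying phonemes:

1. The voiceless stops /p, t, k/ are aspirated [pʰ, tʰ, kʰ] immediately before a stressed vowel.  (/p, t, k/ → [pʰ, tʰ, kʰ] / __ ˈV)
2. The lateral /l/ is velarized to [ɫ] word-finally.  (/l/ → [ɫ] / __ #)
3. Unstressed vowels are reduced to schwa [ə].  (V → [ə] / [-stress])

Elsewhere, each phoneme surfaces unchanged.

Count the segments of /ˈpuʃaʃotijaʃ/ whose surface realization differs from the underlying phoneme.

5

Segments that undergo a rule: /p/ → [pʰ] (rule 1); /a/ → [ə] (rule 3); /o/ → [ə] (rule 3); /i/ → [ə] (rule 3); /a/ → [ə] (rule 3).
All other segments surface unchanged.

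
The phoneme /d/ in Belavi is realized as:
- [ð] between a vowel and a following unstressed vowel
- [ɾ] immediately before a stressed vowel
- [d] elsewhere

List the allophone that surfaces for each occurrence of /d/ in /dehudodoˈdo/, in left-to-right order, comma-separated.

[d], [ð], [ð], [ɾ]

Occurrence 1 (position 1): no conditioning environment matches → elsewhere allophone [d].
Occurrence 2 (position 5): between a vowel and a following unstressed vowel → [ð].
Occurrence 3 (position 7): between a vowel and a following unstressed vowel → [ð].
Occurrence 4 (position 9): immediately before a stressed vowel → [ɾ].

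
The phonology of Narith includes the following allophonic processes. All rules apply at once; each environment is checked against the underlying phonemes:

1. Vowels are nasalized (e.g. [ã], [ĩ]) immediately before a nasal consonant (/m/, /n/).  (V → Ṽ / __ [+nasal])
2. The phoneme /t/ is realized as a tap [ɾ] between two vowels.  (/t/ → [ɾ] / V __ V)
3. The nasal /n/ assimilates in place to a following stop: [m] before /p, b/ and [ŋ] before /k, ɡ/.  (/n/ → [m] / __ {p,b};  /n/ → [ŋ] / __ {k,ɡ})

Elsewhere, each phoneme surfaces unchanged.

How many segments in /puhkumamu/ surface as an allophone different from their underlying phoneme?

2

Segments that undergo a rule: /u/ → [ũ] (rule 1); /a/ → [ã] (rule 1).
All other segments surface unchanged.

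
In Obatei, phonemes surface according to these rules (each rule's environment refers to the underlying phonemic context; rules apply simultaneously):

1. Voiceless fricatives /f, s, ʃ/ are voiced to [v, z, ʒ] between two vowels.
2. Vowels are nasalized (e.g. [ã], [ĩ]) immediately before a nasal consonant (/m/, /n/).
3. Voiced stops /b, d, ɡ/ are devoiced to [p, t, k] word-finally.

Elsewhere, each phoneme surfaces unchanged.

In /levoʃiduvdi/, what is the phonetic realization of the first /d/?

/d/ (between /i/ and /u/): rule 3 targets it, but not word-finally → unchanged [d].

[d]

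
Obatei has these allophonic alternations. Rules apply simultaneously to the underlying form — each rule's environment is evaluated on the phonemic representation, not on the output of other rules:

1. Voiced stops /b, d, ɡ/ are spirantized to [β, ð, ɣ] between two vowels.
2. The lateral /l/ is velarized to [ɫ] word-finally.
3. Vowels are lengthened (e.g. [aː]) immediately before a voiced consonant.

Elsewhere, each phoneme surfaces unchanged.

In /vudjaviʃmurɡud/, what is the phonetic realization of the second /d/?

/d/ (word-final) is in the target of rule 1 but the environment (between two vowels) is not met → [d].

[d]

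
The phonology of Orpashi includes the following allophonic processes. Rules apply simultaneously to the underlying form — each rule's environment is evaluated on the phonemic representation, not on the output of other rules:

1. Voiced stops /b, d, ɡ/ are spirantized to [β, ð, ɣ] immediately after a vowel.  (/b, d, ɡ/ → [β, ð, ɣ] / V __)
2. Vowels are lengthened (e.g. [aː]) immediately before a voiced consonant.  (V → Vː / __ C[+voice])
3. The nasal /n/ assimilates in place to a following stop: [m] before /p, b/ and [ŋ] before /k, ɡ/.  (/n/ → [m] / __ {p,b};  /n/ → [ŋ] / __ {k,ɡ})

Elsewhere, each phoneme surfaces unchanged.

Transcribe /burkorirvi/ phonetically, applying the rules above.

/b/ (word-initial) is in the target of rule 1 but the environment (immediately after a vowel) is not met → [b].
Rule 2 applies to /u/ (between /b/ and /r/: before a voiced consonant) → [uː].
/r/ stays [r].
/k/ stays [k].
/o/ (between /k/ and /r/): before a voiced consonant, so rule 2 applies → [oː].
/r/ stays [r].
Rule 2 applies to /i/ (between /r/ and /r/: before a voiced consonant) → [iː].
/r/ — not in any rule's target class → [r].
/v/ (between /r/ and /i/): no rule targets it → [v].
/i/ (word-final) is in the target of rule 2 but the environment (before a voiced consonant) is not met → [i].

[buːrkoːriːrvi]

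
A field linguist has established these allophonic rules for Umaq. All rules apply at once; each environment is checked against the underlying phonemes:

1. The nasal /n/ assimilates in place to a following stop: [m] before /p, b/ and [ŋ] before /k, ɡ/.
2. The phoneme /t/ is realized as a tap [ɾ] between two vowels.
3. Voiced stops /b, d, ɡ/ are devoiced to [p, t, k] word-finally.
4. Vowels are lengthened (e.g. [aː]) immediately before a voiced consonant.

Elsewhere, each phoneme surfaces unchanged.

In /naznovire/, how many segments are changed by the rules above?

3

Segments that undergo a rule: /a/ → [aː] (rule 4); /o/ → [oː] (rule 4); /i/ → [iː] (rule 4).
All other segments surface unchanged.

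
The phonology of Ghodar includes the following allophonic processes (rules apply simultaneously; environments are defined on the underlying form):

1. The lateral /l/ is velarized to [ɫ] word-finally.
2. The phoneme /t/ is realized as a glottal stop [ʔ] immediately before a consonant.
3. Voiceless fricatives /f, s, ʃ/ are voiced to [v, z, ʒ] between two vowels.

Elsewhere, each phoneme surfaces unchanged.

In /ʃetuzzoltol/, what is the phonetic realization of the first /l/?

/l/ (between /o/ and /t/): rule 1 targets it, but not word-finally → unchanged [l].

[l]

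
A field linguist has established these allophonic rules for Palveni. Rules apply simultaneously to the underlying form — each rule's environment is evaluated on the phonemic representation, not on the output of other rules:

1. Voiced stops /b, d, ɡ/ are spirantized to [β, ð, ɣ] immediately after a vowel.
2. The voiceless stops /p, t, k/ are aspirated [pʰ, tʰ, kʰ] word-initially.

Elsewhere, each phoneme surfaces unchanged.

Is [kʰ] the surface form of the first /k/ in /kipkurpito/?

Rule 2 applies to /k/ (word-initial: word-initially) → [kʰ].
The actual realization is [kʰ], which matches [kʰ].

Yes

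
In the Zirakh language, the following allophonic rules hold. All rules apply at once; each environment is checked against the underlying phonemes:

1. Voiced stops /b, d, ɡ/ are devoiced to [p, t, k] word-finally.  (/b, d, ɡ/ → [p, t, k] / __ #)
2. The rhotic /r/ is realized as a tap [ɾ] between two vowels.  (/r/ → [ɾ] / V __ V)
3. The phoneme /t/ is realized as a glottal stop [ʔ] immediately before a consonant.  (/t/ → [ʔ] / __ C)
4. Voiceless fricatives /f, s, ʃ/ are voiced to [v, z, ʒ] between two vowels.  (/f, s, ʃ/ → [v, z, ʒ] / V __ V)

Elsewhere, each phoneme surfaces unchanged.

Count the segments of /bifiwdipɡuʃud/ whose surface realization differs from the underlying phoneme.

3

Segments that undergo a rule: /f/ → [v] (rule 4); /ʃ/ → [ʒ] (rule 4); /d/ → [t] (rule 1).
All other segments surface unchanged.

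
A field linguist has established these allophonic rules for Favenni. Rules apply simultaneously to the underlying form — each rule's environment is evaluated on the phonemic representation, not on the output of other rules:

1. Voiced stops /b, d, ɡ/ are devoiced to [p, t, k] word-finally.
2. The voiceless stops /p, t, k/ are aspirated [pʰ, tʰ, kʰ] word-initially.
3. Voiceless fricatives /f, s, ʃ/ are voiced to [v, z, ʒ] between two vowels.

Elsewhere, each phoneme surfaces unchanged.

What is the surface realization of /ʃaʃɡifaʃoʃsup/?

[ʃaʃɡivaʒoʃsup]

/ʃ/ (word-initial): rule 3 targets it, but not between two vowels → unchanged [ʃ].
/ʃ/ — between /a/ and /ɡ/; rule 3 does not apply here → [ʃ].
/ɡ/ (between /ʃ/ and /i/) fails the environment for rule 1, so it stays [ɡ].
Rule 3 applies to /f/ (between /i/ and /a/: between two vowels) → [v].
Rule 3 applies to /ʃ/ (between /a/ and /o/: between two vowels) → [ʒ].
/ʃ/ (between /o/ and /s/) is in the target of rule 3 but the environment (between two vowels) is not met → [ʃ].
/s/ (between /ʃ/ and /u/) is in the target of rule 3 but the environment (between two vowels) is not met → [s].
/p/ (word-final) fails the environment for rule 2, so it stays [p].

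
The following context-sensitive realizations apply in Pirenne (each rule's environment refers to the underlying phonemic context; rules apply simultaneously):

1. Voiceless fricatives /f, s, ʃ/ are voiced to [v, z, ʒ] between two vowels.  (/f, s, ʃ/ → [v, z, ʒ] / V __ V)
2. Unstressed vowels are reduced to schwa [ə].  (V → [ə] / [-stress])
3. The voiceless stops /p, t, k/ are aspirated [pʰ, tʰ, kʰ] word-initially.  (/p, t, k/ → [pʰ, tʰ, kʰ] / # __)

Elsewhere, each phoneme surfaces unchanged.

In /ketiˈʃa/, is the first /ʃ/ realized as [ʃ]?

No

/ʃ/ (between /i/ and /a/): between two vowels, so rule 1 applies → [ʒ].
The actual realization is [ʒ], not [ʃ].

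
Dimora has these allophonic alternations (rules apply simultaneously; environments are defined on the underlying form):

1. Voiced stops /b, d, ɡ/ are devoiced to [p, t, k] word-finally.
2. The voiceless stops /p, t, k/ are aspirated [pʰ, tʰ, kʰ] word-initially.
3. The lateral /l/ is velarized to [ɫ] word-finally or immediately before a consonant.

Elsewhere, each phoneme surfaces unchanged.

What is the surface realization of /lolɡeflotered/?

/l/ (word-initial) is in the target of rule 3 but the environment (word-finally or immediately before a consonant) is not met → [l].
/o/ stays [o].
/l/ meets the environment for rule 3 (word-finally or immediately before a consonant) → [ɫ].
/ɡ/ (between /l/ and /e/) fails the environment for rule 1, so it stays [ɡ].
/e/ (between /ɡ/ and /f/): no rule targets it → [e].
/f/ (between /e/ and /l/): no rule targets it → [f].
/l/ (between /f/ and /o/) is in the target of rule 3 but the environment (word-finally or immediately before a consonant) is not met → [l].
/o/ — not in any rule's target class → [o].
/t/ — between /o/ and /e/; rule 2 does not apply here → [t].
/e/ (between /t/ and /r/) is unaffected → [e].
/r/ (between /e/ and /e/): no rule targets it → [r].
/e/ stays [e].
/d/ meets the environment for rule 1 (word-finally) → [t].

[loɫɡefloteret]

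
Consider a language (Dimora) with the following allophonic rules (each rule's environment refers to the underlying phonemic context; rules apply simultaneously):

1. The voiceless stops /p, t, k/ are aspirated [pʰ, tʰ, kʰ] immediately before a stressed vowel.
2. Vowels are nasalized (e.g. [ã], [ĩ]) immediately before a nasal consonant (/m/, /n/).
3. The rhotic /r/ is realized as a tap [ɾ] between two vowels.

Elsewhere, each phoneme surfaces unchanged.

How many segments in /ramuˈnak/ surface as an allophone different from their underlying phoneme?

Segments that undergo a rule: /a/ → [ã] (rule 2); /u/ → [ũ] (rule 2).
All other segments surface unchanged.

2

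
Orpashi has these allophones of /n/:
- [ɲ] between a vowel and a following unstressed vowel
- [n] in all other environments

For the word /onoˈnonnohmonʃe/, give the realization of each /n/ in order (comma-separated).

Occurrence 1 (position 2): between a vowel and a following unstressed vowel → [ɲ].
Occurrence 2 (position 4): no conditioning environment matches → elsewhere allophone [n].
Occurrence 3 (position 6): no conditioning environment matches → elsewhere allophone [n].
Occurrence 4 (position 7): no conditioning environment matches → elsewhere allophone [n].
Occurrence 5 (position 12): no conditioning environment matches → elsewhere allophone [n].

[ɲ], [n], [n], [n], [n]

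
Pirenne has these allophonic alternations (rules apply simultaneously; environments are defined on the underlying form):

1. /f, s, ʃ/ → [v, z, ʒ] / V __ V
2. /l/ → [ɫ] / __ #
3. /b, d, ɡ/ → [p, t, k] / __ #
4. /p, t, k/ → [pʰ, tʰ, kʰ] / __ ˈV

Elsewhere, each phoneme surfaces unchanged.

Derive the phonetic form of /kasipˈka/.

/k/ — word-initial; rule 4 does not apply here → [k].
/a/ stays [a].
/s/ meets the environment for rule 1 (between two vowels) → [z].
/i/ (between /s/ and /p/): no rule targets it → [i].
/p/ (between /i/ and /k/): rule 4 targets it, but not immediately before a stressed vowel → unchanged [p].
/k/ — between /p/ and /a/, immediately before a stressed vowel — surfaces as [kʰ] (rule 4).
/a/ — not in any rule's target class → [a].

[kazipˈkʰa]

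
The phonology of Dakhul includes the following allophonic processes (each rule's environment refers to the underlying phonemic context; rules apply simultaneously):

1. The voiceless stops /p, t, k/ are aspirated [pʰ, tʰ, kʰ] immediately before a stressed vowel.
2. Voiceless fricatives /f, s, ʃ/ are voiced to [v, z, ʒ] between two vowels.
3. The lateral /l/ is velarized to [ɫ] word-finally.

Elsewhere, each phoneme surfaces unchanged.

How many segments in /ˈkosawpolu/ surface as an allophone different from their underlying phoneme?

Segments that undergo a rule: /k/ → [kʰ] (rule 1); /s/ → [z] (rule 2).
All other segments surface unchanged.

2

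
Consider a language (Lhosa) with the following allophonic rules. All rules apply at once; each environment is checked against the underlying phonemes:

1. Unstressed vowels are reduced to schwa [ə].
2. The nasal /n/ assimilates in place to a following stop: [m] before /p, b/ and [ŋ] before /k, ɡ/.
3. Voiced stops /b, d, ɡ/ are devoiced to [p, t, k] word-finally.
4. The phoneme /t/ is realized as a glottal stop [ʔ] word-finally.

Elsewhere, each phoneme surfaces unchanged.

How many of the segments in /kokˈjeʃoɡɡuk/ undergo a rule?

Segments that undergo a rule: /o/ → [ə] (rule 1); /o/ → [ə] (rule 1); /u/ → [ə] (rule 1).
All other segments surface unchanged.

3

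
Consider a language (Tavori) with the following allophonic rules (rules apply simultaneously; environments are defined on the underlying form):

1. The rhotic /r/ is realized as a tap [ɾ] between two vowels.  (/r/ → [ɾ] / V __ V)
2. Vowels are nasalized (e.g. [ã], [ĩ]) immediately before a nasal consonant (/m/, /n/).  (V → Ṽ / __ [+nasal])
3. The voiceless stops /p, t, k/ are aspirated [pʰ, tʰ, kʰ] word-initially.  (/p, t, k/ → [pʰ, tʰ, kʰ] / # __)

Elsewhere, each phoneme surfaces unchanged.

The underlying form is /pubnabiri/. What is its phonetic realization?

[pʰubnabiɾi]

/p/ meets the environment for rule 3 (word-initially) → [pʰ].
/u/ (between /p/ and /b/) fails the environment for rule 2, so it stays [u].
/b/ (between /u/ and /n/): no rule targets it → [b].
/n/ (between /b/ and /a/): no rule targets it → [n].
/a/ (between /n/ and /b/) fails the environment for rule 2, so it stays [a].
/b/ (between /a/ and /i/) is unaffected → [b].
/i/ (between /b/ and /r/) fails the environment for rule 2, so it stays [i].
/r/ (between /i/ and /i/): between two vowels, so rule 1 applies → [ɾ].
/i/ — word-final; rule 2 does not apply here → [i].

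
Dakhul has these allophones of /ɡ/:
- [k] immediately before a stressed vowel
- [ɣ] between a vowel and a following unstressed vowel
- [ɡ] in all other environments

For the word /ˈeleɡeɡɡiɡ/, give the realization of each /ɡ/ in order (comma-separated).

Occurrence 1 (position 4): between a vowel and a following unstressed vowel → [ɣ].
Occurrence 2 (position 6): no conditioning environment matches → elsewhere allophone [ɡ].
Occurrence 3 (position 7): no conditioning environment matches → elsewhere allophone [ɡ].
Occurrence 4 (position 9): no conditioning environment matches → elsewhere allophone [ɡ].

[ɣ], [ɡ], [ɡ], [ɡ]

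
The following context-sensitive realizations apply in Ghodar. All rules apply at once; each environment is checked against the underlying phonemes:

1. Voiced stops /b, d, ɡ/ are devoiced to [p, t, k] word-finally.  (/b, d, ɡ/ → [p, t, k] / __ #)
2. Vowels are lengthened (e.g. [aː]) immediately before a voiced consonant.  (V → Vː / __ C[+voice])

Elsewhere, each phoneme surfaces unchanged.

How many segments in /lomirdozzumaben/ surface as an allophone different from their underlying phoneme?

6

Segments that undergo a rule: /o/ → [oː] (rule 2); /i/ → [iː] (rule 2); /o/ → [oː] (rule 2); /u/ → [uː] (rule 2); /a/ → [aː] (rule 2); /e/ → [eː] (rule 2).
All other segments surface unchanged.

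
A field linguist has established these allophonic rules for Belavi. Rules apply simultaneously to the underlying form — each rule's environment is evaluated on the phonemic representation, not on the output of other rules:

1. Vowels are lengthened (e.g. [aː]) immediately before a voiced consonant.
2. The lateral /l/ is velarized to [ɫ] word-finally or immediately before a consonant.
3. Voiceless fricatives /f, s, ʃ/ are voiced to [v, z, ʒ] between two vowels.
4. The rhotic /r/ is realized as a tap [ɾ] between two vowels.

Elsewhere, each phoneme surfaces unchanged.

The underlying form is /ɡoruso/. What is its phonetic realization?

Rule 1 applies to /o/ (between /ɡ/ and /r/: before a voiced consonant) → [oː].
Rule 4 applies to /r/ (between /o/ and /u/: between two vowels) → [ɾ].
/u/ (between /r/ and /s/): rule 1 targets it, but not before a voiced consonant → unchanged [u].
/s/ meets the environment for rule 3 (between two vowels) → [z].
/o/ (word-final) is in the target of rule 1 but the environment (before a voiced consonant) is not met → [o].

[ɡoːɾuzo]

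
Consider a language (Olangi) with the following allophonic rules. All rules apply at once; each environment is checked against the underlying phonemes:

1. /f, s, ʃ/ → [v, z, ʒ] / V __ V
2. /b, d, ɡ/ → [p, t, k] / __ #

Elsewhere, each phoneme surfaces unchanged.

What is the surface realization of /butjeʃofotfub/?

/b/ — word-initial; rule 2 does not apply here → [b].
/u/ (between /b/ and /t/) is unaffected → [u].
/t/ — not in any rule's target class → [t].
/j/ stays [j].
/e/ — not in any rule's target class → [e].
/ʃ/ (between /e/ and /o/) occurs between two vowels → [ʒ] by rule 1.
/o/ (between /ʃ/ and /f/): no rule targets it → [o].
/f/ (between /o/ and /o/) occurs between two vowels → [v] by rule 1.
/o/ (between /f/ and /t/) is unaffected → [o].
/t/ — not in any rule's target class → [t].
/f/ (between /t/ and /u/) fails the environment for rule 1, so it stays [f].
/u/ (between /f/ and /b/): no rule targets it → [u].
/b/ meets the environment for rule 2 (word-finally) → [p].

[butjeʒovotfup]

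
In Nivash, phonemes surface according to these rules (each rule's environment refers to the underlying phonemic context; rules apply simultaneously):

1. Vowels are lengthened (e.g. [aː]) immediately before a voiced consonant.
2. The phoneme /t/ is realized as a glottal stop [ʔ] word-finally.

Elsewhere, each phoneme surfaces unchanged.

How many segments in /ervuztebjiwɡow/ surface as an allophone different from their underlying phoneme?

Segments that undergo a rule: /e/ → [eː] (rule 1); /u/ → [uː] (rule 1); /e/ → [eː] (rule 1); /i/ → [iː] (rule 1); /o/ → [oː] (rule 1).
All other segments surface unchanged.

5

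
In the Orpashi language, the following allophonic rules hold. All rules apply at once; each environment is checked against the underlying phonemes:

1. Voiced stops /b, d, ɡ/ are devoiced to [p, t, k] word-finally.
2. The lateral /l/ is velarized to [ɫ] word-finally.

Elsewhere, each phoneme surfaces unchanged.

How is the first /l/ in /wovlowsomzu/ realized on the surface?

/l/ (between /v/ and /o/) fails the environment for rule 2, so it stays [l].

[l]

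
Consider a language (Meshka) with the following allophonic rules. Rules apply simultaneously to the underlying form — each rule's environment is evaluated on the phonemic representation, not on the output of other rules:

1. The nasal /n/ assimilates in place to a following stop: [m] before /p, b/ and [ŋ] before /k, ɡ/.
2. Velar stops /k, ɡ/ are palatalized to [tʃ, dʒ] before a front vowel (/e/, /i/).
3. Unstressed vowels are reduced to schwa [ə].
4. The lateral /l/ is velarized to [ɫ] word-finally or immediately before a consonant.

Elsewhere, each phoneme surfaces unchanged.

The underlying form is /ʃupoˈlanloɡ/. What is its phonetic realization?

[ʃəpəˈlanləɡ]

/u/ meets the environment for rule 3 (in an unstressed syllable) → [ə].
/o/ (between /p/ and /l/) occurs in an unstressed syllable → [ə] by rule 3.
/l/ (between /o/ and /a/): rule 4 targets it, but not word-finally or immediately before a consonant → unchanged [l].
/a/ (between /l/ and /n/) fails the environment for rule 3, so it stays [a].
/n/ (between /a/ and /l/): rule 1 targets it, but not before a labial or velar stop → unchanged [n].
/l/ (between /n/ and /o/) is in the target of rule 4 but the environment (word-finally or immediately before a consonant) is not met → [l].
/o/ meets the environment for rule 3 (in an unstressed syllable) → [ə].
/ɡ/ (word-final) fails the environment for rule 2, so it stays [ɡ].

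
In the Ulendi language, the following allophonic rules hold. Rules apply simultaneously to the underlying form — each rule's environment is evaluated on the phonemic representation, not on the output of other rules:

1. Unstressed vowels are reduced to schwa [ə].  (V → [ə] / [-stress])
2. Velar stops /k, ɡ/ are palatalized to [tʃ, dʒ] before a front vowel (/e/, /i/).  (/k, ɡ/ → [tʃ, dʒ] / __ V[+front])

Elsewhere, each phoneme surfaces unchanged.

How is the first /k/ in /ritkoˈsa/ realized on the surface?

[k]

/k/ (between /t/ and /o/) fails the environment for rule 2, so it stays [k].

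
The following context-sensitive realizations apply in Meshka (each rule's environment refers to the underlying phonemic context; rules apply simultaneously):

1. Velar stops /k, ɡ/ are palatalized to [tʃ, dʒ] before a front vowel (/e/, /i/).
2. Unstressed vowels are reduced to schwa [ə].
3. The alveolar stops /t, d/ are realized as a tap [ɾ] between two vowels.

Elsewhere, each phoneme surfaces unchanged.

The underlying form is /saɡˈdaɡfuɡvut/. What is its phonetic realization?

/s/ stays [s].
Rule 2 applies to /a/ (between /s/ and /ɡ/: in an unstressed syllable) → [ə].
/ɡ/ — between /a/ and /d/; rule 1 does not apply here → [ɡ].
/d/ (between /ɡ/ and /a/) is in the target of rule 3 but the environment (between two vowels) is not met → [d].
/a/ — between /d/ and /ɡ/; rule 2 does not apply here → [a].
/ɡ/ (between /a/ and /f/): rule 1 targets it, but not before a front vowel → unchanged [ɡ].
/f/ stays [f].
Rule 2 applies to /u/ (between /f/ and /ɡ/: in an unstressed syllable) → [ə].
/ɡ/ (between /u/ and /v/) fails the environment for rule 1, so it stays [ɡ].
/v/ (between /ɡ/ and /u/) is unaffected → [v].
/u/ (between /v/ and /t/): in an unstressed syllable, so rule 2 applies → [ə].
/t/ (word-final) fails the environment for rule 3, so it stays [t].

[səɡˈdaɡfəɡvət]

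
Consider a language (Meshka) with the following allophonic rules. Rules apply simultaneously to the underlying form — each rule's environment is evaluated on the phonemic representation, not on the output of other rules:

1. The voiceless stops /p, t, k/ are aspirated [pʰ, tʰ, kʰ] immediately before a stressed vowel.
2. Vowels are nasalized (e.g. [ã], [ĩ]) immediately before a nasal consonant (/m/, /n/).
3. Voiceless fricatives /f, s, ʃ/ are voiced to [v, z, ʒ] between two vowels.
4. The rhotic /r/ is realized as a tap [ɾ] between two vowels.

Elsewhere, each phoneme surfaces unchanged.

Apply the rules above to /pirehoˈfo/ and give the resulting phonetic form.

[piɾehoˈvo]

/p/ — word-initial; rule 1 does not apply here → [p].
/i/ (between /p/ and /r/): rule 2 targets it, but not before a nasal consonant → unchanged [i].
Rule 4 applies to /r/ (between /i/ and /e/: between two vowels) → [ɾ].
/e/ — between /r/ and /h/; rule 2 does not apply here → [e].
/h/ stays [h].
/o/ (between /h/ and /f/) is in the target of rule 2 but the environment (before a nasal consonant) is not met → [o].
Rule 3 applies to /f/ (between /o/ and /o/: between two vowels) → [v].
/o/ — word-final; rule 2 does not apply here → [o].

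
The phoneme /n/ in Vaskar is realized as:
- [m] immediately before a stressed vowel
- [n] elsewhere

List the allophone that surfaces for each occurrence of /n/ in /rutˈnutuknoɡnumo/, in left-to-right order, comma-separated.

Occurrence 1 (position 4): immediately before a stressed vowel → [m].
Occurrence 2 (position 9): no conditioning environment matches → elsewhere allophone [n].
Occurrence 3 (position 12): no conditioning environment matches → elsewhere allophone [n].

[m], [n], [n]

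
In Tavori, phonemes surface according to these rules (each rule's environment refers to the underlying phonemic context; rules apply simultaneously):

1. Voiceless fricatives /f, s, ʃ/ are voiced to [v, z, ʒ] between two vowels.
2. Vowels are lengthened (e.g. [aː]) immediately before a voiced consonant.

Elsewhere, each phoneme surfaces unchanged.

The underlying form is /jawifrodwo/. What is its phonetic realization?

[jaːwifroːdwo]

/a/ — between /j/ and /w/, before a voiced consonant — surfaces as [aː] (rule 2).
/i/ (between /w/ and /f/): rule 2 targets it, but not before a voiced consonant → unchanged [i].
/f/ (between /i/ and /r/) is in the target of rule 1 but the environment (between two vowels) is not met → [f].
/o/ (between /r/ and /d/) occurs before a voiced consonant → [oː] by rule 2.
/o/ (word-final): rule 2 targets it, but not before a voiced consonant → unchanged [o].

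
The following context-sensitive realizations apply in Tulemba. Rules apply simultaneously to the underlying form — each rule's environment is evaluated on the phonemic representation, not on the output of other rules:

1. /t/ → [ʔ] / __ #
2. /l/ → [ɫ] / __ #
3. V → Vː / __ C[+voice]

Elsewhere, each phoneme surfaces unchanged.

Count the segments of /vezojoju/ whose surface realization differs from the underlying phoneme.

3

Segments that undergo a rule: /e/ → [eː] (rule 3); /o/ → [oː] (rule 3); /o/ → [oː] (rule 3).
All other segments surface unchanged.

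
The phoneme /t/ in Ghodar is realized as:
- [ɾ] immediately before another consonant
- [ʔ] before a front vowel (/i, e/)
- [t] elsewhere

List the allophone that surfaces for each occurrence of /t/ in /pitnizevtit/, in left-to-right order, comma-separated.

[ɾ], [ʔ], [t]

Occurrence 1 (position 3): immediately before another consonant → [ɾ].
Occurrence 2 (position 9): before a front vowel (/i, e/) → [ʔ].
Occurrence 3 (position 11): no conditioning environment matches → elsewhere allophone [t].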